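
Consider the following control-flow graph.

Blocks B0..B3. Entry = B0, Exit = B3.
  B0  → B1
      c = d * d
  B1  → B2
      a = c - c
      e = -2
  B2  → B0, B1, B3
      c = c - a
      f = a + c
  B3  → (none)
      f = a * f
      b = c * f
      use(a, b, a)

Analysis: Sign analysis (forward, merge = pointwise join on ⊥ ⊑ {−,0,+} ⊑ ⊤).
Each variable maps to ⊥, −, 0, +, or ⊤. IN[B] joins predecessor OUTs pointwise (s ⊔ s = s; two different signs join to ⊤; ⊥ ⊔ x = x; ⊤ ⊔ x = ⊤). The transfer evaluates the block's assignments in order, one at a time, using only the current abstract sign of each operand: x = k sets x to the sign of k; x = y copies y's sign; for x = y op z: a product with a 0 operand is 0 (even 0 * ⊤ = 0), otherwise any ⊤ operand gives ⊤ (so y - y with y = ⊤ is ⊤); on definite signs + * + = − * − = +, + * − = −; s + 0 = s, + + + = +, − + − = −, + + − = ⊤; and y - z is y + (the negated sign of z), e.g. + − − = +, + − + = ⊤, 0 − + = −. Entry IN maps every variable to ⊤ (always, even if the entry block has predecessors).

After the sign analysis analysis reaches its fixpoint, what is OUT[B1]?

Answer: {a: ⊤, b: ⊤, c: ⊤, d: ⊤, e: -, f: ⊤}

Working:
Fixpoint table:
  B0:   IN=(all ⊤)   OUT=(all ⊤)
  B1:   IN=(all ⊤)   OUT={e:-; rest ⊤}
  B2:   IN={e:-; rest ⊤}   OUT={e:-; rest ⊤}
  B3:   IN={e:-; rest ⊤}   OUT={e:-; rest ⊤}

Merge at B1: IN[B1] = OUT[B0] ⊔ OUT[B2] = {a: ⊤, b: ⊤, c: ⊤, d: ⊤, e: ⊤, f: ⊤}
Applying B1's transfer function to that IN value gives OUT[B1] (row B1 above).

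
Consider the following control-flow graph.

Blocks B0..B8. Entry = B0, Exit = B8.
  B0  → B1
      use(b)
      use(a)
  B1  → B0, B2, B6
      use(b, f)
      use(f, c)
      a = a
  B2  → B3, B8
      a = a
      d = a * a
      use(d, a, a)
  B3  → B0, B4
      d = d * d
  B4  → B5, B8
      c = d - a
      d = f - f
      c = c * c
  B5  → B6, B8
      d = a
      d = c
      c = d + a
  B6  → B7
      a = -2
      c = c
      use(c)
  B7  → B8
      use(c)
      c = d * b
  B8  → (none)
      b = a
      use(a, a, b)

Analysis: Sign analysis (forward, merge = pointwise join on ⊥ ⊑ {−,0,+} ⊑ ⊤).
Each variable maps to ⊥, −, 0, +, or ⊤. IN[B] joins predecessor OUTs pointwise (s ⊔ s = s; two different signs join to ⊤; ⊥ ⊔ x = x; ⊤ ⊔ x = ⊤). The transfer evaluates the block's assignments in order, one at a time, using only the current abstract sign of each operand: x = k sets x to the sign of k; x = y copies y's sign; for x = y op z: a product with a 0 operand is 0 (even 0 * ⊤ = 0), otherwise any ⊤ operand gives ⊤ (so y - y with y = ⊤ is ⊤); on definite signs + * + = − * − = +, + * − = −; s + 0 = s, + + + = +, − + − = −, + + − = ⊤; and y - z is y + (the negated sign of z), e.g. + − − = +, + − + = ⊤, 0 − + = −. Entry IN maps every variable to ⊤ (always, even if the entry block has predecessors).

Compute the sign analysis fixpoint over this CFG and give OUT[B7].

Fixpoint table:
  B0:   IN=(all ⊤)   OUT=(all ⊤)
  B1:   IN=(all ⊤)   OUT=(all ⊤)
  B2:   IN=(all ⊤)   OUT=(all ⊤)
  B3:   IN=(all ⊤)   OUT=(all ⊤)
  B4:   IN=(all ⊤)   OUT=(all ⊤)
  B5:   IN=(all ⊤)   OUT=(all ⊤)
  B6:   IN=(all ⊤)   OUT={a:-; rest ⊤}
  B7:   IN={a:-; rest ⊤}   OUT={a:-; rest ⊤}
  B8:   IN=(all ⊤)   OUT=(all ⊤)

Merge at B7: IN[B7] = OUT[B6] = {a: -, b: ⊤, c: ⊤, d: ⊤, e: ⊤, f: ⊤}
Applying B7's transfer function to that IN value gives OUT[B7] (row B7 above).

Answer: {a: -, b: ⊤, c: ⊤, d: ⊤, e: ⊤, f: ⊤}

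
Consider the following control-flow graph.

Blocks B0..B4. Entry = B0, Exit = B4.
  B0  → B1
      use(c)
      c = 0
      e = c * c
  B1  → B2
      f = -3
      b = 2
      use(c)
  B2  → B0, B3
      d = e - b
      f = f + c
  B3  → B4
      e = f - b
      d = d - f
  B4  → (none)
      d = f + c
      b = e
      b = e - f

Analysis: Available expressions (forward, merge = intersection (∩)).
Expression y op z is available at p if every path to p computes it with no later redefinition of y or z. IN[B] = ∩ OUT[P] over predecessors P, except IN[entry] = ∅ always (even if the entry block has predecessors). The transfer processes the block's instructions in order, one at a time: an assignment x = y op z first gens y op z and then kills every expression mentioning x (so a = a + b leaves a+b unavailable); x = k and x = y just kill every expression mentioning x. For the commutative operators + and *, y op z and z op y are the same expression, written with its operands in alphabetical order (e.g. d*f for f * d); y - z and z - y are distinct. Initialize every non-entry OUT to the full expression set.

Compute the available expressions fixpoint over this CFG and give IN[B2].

Answer: {c*c}

Trace:
Fixpoint table:
  B0: | IN={} | OUT={c*c}
  B1: | IN={c*c} | OUT={c*c}
  B2: | IN={c*c} | OUT={c*c, e-b}
  B3: | IN={c*c, e-b} | OUT={c*c, f-b}
  B4: | IN={c*c, f-b} | OUT={c*c, c+f, e-f}

Merge at B2: IN[B2] = OUT[B1] = {c*c}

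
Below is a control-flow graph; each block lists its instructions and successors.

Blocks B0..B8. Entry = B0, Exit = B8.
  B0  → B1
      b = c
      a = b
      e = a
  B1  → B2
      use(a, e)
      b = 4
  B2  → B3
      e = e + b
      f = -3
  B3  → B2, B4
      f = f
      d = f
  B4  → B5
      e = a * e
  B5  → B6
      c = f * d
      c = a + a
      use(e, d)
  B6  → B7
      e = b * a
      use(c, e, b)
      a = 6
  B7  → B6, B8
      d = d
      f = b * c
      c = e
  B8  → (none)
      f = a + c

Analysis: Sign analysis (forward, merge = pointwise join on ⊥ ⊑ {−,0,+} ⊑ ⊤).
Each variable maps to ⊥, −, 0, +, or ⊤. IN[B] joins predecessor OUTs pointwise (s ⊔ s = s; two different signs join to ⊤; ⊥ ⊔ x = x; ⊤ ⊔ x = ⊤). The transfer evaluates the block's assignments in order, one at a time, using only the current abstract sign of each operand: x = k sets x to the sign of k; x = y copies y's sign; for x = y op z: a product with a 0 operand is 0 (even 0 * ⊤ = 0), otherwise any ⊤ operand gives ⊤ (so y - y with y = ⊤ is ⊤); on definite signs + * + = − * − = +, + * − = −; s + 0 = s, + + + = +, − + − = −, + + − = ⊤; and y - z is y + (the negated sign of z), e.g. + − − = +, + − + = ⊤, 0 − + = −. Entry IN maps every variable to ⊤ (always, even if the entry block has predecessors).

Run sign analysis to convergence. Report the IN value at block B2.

Per-block solution:
  B0: | IN=(all ⊤) | OUT=(all ⊤)
  B1: | IN=(all ⊤) | OUT={b:+; rest ⊤}
  B2: | IN={b:+; rest ⊤} | OUT={b:+, f:-; rest ⊤}
  B3: | IN={b:+, f:-; rest ⊤} | OUT={b:+, d:-, f:-; rest ⊤}
  B4: | IN={b:+, d:-, f:-; rest ⊤} | OUT={b:+, d:-, f:-; rest ⊤}
  B5: | IN={b:+, d:-, f:-; rest ⊤} | OUT={b:+, d:-, f:-; rest ⊤}
  B6: | IN={b:+, d:-; rest ⊤} | OUT={a:+, b:+, d:-; rest ⊤}
  B7: | IN={a:+, b:+, d:-; rest ⊤} | OUT={a:+, b:+, d:-; rest ⊤}
  B8: | IN={a:+, b:+, d:-; rest ⊤} | OUT={a:+, b:+, d:-; rest ⊤}

Merge at B2: IN[B2] = OUT[B1] ⊔ OUT[B3] = {a: ⊤, b: +, c: ⊤, d: ⊤, e: ⊤, f: ⊤}

Answer: {a: ⊤, b: +, c: ⊤, d: ⊤, e: ⊤, f: ⊤}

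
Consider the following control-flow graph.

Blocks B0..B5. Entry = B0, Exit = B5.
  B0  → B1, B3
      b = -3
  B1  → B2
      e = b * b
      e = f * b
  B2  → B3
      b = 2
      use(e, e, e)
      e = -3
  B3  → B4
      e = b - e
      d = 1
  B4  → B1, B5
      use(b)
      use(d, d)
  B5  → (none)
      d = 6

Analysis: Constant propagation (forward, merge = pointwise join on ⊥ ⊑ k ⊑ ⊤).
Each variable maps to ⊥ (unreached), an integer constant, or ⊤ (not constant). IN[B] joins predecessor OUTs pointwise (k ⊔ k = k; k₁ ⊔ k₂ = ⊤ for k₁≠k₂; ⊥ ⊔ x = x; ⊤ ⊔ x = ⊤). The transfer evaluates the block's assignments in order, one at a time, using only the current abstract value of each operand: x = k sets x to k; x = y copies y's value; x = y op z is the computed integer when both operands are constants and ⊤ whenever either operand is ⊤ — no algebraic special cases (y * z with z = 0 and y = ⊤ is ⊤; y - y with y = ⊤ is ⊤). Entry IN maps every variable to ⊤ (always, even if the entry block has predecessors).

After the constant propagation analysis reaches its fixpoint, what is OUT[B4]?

Converged values:
  B0:  IN=(all ⊤)  OUT={b:-3; rest ⊤}
  B1:  IN=(all ⊤)  OUT=(all ⊤)
  B2:  IN=(all ⊤)  OUT={b:2, e:-3; rest ⊤}
  B3:  IN=(all ⊤)  OUT={d:1; rest ⊤}
  B4:  IN={d:1; rest ⊤}  OUT={d:1; rest ⊤}
  B5:  IN={d:1; rest ⊤}  OUT={d:6; rest ⊤}

Merge at B4: IN[B4] = OUT[B3] = {a: ⊤, b: ⊤, c: ⊤, d: 1, e: ⊤, f: ⊤}
Applying B4's transfer function to that IN value gives OUT[B4] (row B4 above).

Answer: {a: ⊤, b: ⊤, c: ⊤, d: 1, e: ⊤, f: ⊤}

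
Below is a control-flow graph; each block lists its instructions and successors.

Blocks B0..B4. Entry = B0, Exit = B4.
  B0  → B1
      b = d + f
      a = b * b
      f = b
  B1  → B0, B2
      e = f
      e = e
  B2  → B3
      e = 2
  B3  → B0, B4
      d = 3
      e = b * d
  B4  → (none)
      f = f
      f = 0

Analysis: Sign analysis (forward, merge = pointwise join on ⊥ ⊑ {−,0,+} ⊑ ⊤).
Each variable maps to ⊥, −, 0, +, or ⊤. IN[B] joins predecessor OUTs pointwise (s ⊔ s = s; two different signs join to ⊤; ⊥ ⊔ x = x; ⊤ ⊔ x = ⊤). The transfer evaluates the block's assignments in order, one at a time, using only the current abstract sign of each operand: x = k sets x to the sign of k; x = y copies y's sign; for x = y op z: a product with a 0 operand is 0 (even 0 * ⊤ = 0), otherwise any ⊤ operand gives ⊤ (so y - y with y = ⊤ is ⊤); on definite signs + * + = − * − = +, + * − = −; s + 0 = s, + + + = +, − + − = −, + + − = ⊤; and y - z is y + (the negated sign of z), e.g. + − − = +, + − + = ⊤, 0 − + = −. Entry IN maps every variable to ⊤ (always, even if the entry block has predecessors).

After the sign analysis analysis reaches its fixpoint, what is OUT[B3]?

Converged values:
  B0:   IN=(all ⊤)   OUT=(all ⊤)
  B1:   IN=(all ⊤)   OUT=(all ⊤)
  B2:   IN=(all ⊤)   OUT={e:+; rest ⊤}
  B3:   IN={e:+; rest ⊤}   OUT={d:+; rest ⊤}
  B4:   IN={d:+; rest ⊤}   OUT={d:+, f:0; rest ⊤}

Merge at B3: IN[B3] = OUT[B2] = {a: ⊤, b: ⊤, c: ⊤, d: ⊤, e: +, f: ⊤}
Applying B3's transfer function to that IN value gives OUT[B3] (row B3 above).

Answer: {a: ⊤, b: ⊤, c: ⊤, d: +, e: ⊤, f: ⊤}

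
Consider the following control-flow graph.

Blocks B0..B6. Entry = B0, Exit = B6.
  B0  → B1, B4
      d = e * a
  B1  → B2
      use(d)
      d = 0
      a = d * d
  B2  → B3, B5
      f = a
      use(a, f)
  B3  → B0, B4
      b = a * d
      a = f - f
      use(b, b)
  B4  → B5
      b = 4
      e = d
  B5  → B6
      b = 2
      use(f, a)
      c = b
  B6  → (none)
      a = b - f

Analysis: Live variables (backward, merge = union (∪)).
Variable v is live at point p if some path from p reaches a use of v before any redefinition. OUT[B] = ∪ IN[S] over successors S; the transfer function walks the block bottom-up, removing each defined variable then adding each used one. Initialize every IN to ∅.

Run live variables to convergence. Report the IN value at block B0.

Converged values:
  B0: | IN={a, e, f} | OUT={a, d, e, f}
  B1: | IN={d, e} | OUT={a, d, e}
  B2: | IN={a, d, e} | OUT={a, d, e, f}
  B3: | IN={a, d, e, f} | OUT={a, d, e, f}
  B4: | IN={a, d, f} | OUT={a, f}
  B5: | IN={a, f} | OUT={b, f}
  B6: | IN={b, f} | OUT={}

Merge at B0: OUT[B0] = IN[B1] ⊔ IN[B4] = {a, d, e, f}
Applying B0's transfer function to that OUT value gives IN[B0] (row B0 above).

Answer: {a, e, f}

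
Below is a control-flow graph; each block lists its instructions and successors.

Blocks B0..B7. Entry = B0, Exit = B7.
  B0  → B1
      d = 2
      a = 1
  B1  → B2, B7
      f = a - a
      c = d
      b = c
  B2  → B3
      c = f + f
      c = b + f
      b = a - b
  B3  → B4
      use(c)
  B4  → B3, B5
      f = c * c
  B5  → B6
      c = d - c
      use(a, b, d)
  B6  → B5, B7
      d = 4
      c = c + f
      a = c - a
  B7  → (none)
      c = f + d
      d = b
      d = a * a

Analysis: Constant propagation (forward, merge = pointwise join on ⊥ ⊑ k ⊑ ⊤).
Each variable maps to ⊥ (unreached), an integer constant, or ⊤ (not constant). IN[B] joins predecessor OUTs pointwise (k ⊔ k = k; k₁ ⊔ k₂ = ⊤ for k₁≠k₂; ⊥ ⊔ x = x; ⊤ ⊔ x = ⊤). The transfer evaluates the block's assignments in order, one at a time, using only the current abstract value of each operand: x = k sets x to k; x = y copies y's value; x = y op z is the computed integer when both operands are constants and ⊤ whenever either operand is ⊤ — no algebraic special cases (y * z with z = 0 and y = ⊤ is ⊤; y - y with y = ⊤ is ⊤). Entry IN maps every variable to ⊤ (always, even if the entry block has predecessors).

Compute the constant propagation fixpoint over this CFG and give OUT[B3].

Per-block solution:
  B0:  IN=(all ⊤)  OUT={a:1, d:2; rest ⊤}
  B1:  IN={a:1, d:2; rest ⊤}  OUT={a:1, b:2, c:2, d:2, f:0; rest ⊤}
  B2:  IN={a:1, b:2, c:2, d:2, f:0; rest ⊤}  OUT={a:1, b:-1, c:2, d:2, f:0; rest ⊤}
  B3:  IN={a:1, b:-1, c:2, d:2; rest ⊤}  OUT={a:1, b:-1, c:2, d:2; rest ⊤}
  B4:  IN={a:1, b:-1, c:2, d:2; rest ⊤}  OUT={a:1, b:-1, c:2, d:2, f:4; rest ⊤}
  B5:  IN={b:-1, f:4; rest ⊤}  OUT={b:-1, f:4; rest ⊤}
  B6:  IN={b:-1, f:4; rest ⊤}  OUT={b:-1, d:4, f:4; rest ⊤}
  B7:  IN=(all ⊤)  OUT=(all ⊤)

Merge at B3: IN[B3] = OUT[B2] ⊔ OUT[B4] = {a: 1, b: -1, c: 2, d: 2, e: ⊤, f: ⊤}
Applying B3's transfer function to that IN value gives OUT[B3] (row B3 above).

Answer: {a: 1, b: -1, c: 2, d: 2, e: ⊤, f: ⊤}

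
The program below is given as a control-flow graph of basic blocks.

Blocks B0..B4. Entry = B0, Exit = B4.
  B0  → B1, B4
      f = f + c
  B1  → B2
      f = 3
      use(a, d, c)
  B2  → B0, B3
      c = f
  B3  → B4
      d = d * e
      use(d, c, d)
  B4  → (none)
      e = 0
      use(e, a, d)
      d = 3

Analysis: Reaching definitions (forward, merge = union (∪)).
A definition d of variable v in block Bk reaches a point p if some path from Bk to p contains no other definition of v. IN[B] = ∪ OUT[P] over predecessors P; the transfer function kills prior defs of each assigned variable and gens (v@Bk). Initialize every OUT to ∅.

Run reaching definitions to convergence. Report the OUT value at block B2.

Converged values:
  B0:   IN={c@B2, f@B1}   OUT={c@B2, f@B0}
  B1:   IN={c@B2, f@B0}   OUT={c@B2, f@B1}
  B2:   IN={c@B2, f@B1}   OUT={c@B2, f@B1}
  B3:   IN={c@B2, f@B1}   OUT={c@B2, d@B3, f@B1}
  B4:   IN={c@B2, d@B3, f@B0, f@B1}   OUT={c@B2, d@B4, e@B4, f@B0, f@B1}

Merge at B2: IN[B2] = OUT[B1] = {c@B2, f@B1}
Applying B2's transfer function to that IN value gives OUT[B2] (row B2 above).

Answer: {c@B2, f@B1}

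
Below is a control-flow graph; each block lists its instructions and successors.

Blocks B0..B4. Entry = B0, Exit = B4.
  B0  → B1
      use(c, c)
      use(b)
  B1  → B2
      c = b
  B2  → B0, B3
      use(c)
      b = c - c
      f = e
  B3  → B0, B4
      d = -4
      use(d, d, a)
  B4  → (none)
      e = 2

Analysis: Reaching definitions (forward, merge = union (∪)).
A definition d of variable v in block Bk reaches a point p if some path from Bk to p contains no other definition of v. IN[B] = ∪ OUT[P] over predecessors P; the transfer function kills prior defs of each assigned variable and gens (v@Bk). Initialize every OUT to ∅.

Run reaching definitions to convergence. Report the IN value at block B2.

Answer: {b@B2, c@B1, d@B3, f@B2}

Trace:
Converged values:
  B0: | IN={b@B2, c@B1, d@B3, f@B2} | OUT={b@B2, c@B1, d@B3, f@B2}
  B1: | IN={b@B2, c@B1, d@B3, f@B2} | OUT={b@B2, c@B1, d@B3, f@B2}
  B2: | IN={b@B2, c@B1, d@B3, f@B2} | OUT={b@B2, c@B1, d@B3, f@B2}
  B3: | IN={b@B2, c@B1, d@B3, f@B2} | OUT={b@B2, c@B1, d@B3, f@B2}
  B4: | IN={b@B2, c@B1, d@B3, f@B2} | OUT={b@B2, c@B1, d@B3, e@B4, f@B2}

Merge at B2: IN[B2] = OUT[B1] = {b@B2, c@B1, d@B3, f@B2}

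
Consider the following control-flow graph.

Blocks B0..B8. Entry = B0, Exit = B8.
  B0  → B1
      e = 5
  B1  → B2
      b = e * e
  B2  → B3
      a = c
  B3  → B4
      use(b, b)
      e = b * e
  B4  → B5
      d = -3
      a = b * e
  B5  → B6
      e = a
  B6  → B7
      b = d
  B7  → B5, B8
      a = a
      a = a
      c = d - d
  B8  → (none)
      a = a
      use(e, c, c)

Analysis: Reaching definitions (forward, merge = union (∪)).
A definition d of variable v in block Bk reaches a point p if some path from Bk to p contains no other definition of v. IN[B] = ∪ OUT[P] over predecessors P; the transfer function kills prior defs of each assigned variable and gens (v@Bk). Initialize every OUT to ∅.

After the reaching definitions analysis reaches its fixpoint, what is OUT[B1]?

Per-block solution:
  B0:  IN={}  OUT={e@B0}
  B1:  IN={e@B0}  OUT={b@B1, e@B0}
  B2:  IN={b@B1, e@B0}  OUT={a@B2, b@B1, e@B0}
  B3:  IN={a@B2, b@B1, e@B0}  OUT={a@B2, b@B1, e@B3}
  B4:  IN={a@B2, b@B1, e@B3}  OUT={a@B4, b@B1, d@B4, e@B3}
  B5:  IN={a@B4, a@B7, b@B1, b@B6, c@B7, d@B4, e@B3, e@B5}  OUT={a@B4, a@B7, b@B1, b@B6, c@B7, d@B4, e@B5}
  B6:  IN={a@B4, a@B7, b@B1, b@B6, c@B7, d@B4, e@B5}  OUT={a@B4, a@B7, b@B6, c@B7, d@B4, e@B5}
  B7:  IN={a@B4, a@B7, b@B6, c@B7, d@B4, e@B5}  OUT={a@B7, b@B6, c@B7, d@B4, e@B5}
  B8:  IN={a@B7, b@B6, c@B7, d@B4, e@B5}  OUT={a@B8, b@B6, c@B7, d@B4, e@B5}

Merge at B1: IN[B1] = OUT[B0] = {e@B0}
Applying B1's transfer function to that IN value gives OUT[B1] (row B1 above).

Answer: {b@B1, e@B0}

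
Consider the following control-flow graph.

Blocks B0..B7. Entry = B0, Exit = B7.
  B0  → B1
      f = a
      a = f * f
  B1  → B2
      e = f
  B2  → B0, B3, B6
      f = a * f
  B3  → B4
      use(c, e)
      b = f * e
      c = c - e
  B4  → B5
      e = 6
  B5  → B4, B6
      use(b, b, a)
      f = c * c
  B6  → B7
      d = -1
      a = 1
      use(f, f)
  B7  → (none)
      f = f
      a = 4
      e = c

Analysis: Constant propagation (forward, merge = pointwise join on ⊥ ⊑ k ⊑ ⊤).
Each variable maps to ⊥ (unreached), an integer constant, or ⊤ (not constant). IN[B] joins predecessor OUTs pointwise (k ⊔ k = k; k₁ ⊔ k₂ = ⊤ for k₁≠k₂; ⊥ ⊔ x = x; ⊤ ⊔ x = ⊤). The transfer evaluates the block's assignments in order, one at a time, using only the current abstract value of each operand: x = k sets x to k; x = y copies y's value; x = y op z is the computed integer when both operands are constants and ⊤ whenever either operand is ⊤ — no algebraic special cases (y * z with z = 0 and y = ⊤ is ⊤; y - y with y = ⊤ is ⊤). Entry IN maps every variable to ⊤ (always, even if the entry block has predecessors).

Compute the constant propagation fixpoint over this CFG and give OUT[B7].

Converged values:
  B0: | IN=(all ⊤) | OUT=(all ⊤)
  B1: | IN=(all ⊤) | OUT=(all ⊤)
  B2: | IN=(all ⊤) | OUT=(all ⊤)
  B3: | IN=(all ⊤) | OUT=(all ⊤)
  B4: | IN=(all ⊤) | OUT={e:6; rest ⊤}
  B5: | IN={e:6; rest ⊤} | OUT={e:6; rest ⊤}
  B6: | IN=(all ⊤) | OUT={a:1, d:-1; rest ⊤}
  B7: | IN={a:1, d:-1; rest ⊤} | OUT={a:4, d:-1; rest ⊤}

Merge at B7: IN[B7] = OUT[B6] = {a: 1, b: ⊤, c: ⊤, d: -1, e: ⊤, f: ⊤}
Applying B7's transfer function to that IN value gives OUT[B7] (row B7 above).

Answer: {a: 4, b: ⊤, c: ⊤, d: -1, e: ⊤, f: ⊤}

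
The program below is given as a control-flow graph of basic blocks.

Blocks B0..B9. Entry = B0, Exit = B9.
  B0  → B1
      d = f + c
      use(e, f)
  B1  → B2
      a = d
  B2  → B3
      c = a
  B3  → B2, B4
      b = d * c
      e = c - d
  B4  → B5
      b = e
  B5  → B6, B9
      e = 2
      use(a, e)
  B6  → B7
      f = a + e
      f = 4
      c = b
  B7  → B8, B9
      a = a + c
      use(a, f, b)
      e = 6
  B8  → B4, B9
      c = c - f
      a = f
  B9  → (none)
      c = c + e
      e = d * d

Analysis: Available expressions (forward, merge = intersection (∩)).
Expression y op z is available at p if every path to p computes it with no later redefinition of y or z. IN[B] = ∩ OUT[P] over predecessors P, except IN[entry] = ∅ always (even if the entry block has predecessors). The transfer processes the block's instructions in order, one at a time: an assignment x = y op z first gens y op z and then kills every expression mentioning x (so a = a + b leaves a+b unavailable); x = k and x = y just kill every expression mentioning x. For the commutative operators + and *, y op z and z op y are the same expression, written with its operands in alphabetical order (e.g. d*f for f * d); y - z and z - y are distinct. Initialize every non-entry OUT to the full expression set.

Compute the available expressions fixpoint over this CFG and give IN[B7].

Fixpoint table:
  B0:   IN={}   OUT={c+f}
  B1:   IN={c+f}   OUT={c+f}
  B2:   IN={}   OUT={}
  B3:   IN={}   OUT={c*d, c-d}
  B4:   IN={}   OUT={}
  B5:   IN={}   OUT={}
  B6:   IN={}   OUT={a+e}
  B7:   IN={a+e}   OUT={}
  B8:   IN={}   OUT={}
  B9:   IN={}   OUT={d*d}

Merge at B7: IN[B7] = OUT[B6] = {a+e}

Answer: {a+e}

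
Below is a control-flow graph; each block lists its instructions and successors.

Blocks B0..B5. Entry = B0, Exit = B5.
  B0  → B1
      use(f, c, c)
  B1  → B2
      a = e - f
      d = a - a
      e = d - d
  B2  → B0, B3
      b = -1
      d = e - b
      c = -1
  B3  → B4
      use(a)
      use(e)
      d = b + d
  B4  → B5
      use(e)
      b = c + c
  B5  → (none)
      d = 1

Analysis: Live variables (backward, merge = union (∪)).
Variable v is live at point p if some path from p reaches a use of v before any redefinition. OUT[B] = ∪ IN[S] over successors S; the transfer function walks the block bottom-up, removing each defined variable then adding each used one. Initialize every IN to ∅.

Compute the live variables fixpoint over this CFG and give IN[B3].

Answer: {a, b, c, d, e}

Working:
Per-block solution:
  B0:  IN={c, e, f}  OUT={e, f}
  B1:  IN={e, f}  OUT={a, e, f}
  B2:  IN={a, e, f}  OUT={a, b, c, d, e, f}
  B3:  IN={a, b, c, d, e}  OUT={c, e}
  B4:  IN={c, e}  OUT={}
  B5:  IN={}  OUT={}

Merge at B3: OUT[B3] = IN[B4] = {c, e}
Applying B3's transfer function to that OUT value gives IN[B3] (row B3 above).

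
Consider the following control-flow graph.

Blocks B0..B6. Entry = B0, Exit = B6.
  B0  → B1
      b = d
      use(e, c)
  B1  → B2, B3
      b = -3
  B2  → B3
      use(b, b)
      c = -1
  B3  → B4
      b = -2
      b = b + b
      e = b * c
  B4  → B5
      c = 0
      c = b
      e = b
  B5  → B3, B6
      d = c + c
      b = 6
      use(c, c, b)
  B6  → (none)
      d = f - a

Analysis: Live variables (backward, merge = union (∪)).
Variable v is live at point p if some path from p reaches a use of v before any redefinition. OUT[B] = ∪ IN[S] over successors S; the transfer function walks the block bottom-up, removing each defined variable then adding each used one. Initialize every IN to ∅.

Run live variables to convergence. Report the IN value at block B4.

Per-block solution:
  B0:   IN={a, c, d, e, f}   OUT={a, c, f}
  B1:   IN={a, c, f}   OUT={a, b, c, f}
  B2:   IN={a, b, f}   OUT={a, c, f}
  B3:   IN={a, c, f}   OUT={a, b, f}
  B4:   IN={a, b, f}   OUT={a, c, f}
  B5:   IN={a, c, f}   OUT={a, c, f}
  B6:   IN={a, f}   OUT={}

Merge at B4: OUT[B4] = IN[B5] = {a, c, f}
Applying B4's transfer function to that OUT value gives IN[B4] (row B4 above).

Answer: {a, b, f}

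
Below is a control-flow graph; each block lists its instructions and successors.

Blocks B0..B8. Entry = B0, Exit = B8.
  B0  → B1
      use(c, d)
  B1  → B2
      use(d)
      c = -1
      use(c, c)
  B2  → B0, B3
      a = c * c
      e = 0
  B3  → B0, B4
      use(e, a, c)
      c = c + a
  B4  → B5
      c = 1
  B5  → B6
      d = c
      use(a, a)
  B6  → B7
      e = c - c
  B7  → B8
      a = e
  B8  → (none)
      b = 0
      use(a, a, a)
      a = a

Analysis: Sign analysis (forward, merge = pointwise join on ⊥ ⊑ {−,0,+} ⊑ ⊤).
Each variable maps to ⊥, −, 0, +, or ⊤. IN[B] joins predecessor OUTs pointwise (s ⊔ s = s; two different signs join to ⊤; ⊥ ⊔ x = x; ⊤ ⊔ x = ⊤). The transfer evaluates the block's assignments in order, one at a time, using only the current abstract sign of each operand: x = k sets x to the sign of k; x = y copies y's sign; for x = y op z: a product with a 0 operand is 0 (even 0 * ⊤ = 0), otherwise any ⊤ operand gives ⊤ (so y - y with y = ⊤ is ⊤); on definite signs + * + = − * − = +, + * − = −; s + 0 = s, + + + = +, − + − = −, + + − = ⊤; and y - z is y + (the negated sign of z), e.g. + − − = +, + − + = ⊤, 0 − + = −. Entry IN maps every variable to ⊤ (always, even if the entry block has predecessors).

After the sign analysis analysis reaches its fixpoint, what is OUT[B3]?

Answer: {a: +, b: ⊤, c: ⊤, d: ⊤, e: 0, f: ⊤}

Working:
Fixpoint table:
  B0:   IN=(all ⊤)   OUT=(all ⊤)
  B1:   IN=(all ⊤)   OUT={c:-; rest ⊤}
  B2:   IN={c:-; rest ⊤}   OUT={a:+, c:-, e:0; rest ⊤}
  B3:   IN={a:+, c:-, e:0; rest ⊤}   OUT={a:+, e:0; rest ⊤}
  B4:   IN={a:+, e:0; rest ⊤}   OUT={a:+, c:+, e:0; rest ⊤}
  B5:   IN={a:+, c:+, e:0; rest ⊤}   OUT={a:+, c:+, d:+, e:0; rest ⊤}
  B6:   IN={a:+, c:+, d:+, e:0; rest ⊤}   OUT={a:+, c:+, d:+; rest ⊤}
  B7:   IN={a:+, c:+, d:+; rest ⊤}   OUT={c:+, d:+; rest ⊤}
  B8:   IN={c:+, d:+; rest ⊤}   OUT={b:0, c:+, d:+; rest ⊤}

Merge at B3: IN[B3] = OUT[B2] = {a: +, b: ⊤, c: -, d: ⊤, e: 0, f: ⊤}
Applying B3's transfer function to that IN value gives OUT[B3] (row B3 above).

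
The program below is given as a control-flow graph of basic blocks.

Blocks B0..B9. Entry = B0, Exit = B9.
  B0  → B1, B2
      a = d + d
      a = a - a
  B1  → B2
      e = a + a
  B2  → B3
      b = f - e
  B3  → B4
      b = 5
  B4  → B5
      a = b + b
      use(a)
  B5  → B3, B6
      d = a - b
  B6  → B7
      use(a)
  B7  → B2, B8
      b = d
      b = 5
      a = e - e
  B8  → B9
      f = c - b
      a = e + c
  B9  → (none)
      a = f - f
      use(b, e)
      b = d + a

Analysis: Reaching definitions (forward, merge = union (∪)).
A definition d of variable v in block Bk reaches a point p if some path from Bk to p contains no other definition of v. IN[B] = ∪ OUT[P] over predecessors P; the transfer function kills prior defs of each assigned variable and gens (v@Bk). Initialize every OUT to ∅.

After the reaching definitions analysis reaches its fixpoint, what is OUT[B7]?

Per-block solution:
  B0:  IN={}  OUT={a@B0}
  B1:  IN={a@B0}  OUT={a@B0, e@B1}
  B2:  IN={a@B0, a@B7, b@B7, d@B5, e@B1}  OUT={a@B0, a@B7, b@B2, d@B5, e@B1}
  B3:  IN={a@B0, a@B4, a@B7, b@B2, b@B3, d@B5, e@B1}  OUT={a@B0, a@B4, a@B7, b@B3, d@B5, e@B1}
  B4:  IN={a@B0, a@B4, a@B7, b@B3, d@B5, e@B1}  OUT={a@B4, b@B3, d@B5, e@B1}
  B5:  IN={a@B4, b@B3, d@B5, e@B1}  OUT={a@B4, b@B3, d@B5, e@B1}
  B6:  IN={a@B4, b@B3, d@B5, e@B1}  OUT={a@B4, b@B3, d@B5, e@B1}
  B7:  IN={a@B4, b@B3, d@B5, e@B1}  OUT={a@B7, b@B7, d@B5, e@B1}
  B8:  IN={a@B7, b@B7, d@B5, e@B1}  OUT={a@B8, b@B7, d@B5, e@B1, f@B8}
  B9:  IN={a@B8, b@B7, d@B5, e@B1, f@B8}  OUT={a@B9, b@B9, d@B5, e@B1, f@B8}

Merge at B7: IN[B7] = OUT[B6] = {a@B4, b@B3, d@B5, e@B1}
Applying B7's transfer function to that IN value gives OUT[B7] (row B7 above).

Answer: {a@B7, b@B7, d@B5, e@B1}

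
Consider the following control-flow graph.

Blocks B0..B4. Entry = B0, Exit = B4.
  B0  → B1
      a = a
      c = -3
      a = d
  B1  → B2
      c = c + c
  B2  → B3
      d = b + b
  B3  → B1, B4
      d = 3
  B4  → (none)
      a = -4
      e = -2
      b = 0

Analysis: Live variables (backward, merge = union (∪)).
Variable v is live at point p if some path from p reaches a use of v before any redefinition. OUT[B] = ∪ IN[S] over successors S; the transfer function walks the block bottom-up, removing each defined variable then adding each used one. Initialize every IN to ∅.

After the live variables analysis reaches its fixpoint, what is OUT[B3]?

Converged values:
  B0:  IN={a, b, d}  OUT={b, c}
  B1:  IN={b, c}  OUT={b, c}
  B2:  IN={b, c}  OUT={b, c}
  B3:  IN={b, c}  OUT={b, c}
  B4:  IN={}  OUT={}

Merge at B3: OUT[B3] = IN[B1] ⊔ IN[B4] = {b, c}

Answer: {b, c}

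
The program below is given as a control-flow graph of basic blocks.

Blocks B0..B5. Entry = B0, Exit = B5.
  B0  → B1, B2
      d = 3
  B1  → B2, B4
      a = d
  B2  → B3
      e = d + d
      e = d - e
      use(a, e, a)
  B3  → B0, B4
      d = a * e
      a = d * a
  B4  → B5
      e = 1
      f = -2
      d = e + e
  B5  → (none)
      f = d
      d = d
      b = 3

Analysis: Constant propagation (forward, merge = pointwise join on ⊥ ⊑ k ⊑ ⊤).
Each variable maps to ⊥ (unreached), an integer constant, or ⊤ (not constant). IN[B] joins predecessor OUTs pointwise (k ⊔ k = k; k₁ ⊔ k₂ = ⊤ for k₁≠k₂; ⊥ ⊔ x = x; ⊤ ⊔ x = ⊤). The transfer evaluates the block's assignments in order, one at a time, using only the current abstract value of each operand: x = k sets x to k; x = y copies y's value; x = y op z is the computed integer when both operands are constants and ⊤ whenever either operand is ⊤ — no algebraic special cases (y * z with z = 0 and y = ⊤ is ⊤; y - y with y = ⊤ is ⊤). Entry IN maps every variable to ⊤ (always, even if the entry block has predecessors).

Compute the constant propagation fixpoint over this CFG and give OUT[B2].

Converged values:
  B0:  IN=(all ⊤)  OUT={d:3; rest ⊤}
  B1:  IN={d:3; rest ⊤}  OUT={a:3, d:3; rest ⊤}
  B2:  IN={d:3; rest ⊤}  OUT={d:3, e:-3; rest ⊤}
  B3:  IN={d:3, e:-3; rest ⊤}  OUT={e:-3; rest ⊤}
  B4:  IN=(all ⊤)  OUT={d:2, e:1, f:-2; rest ⊤}
  B5:  IN={d:2, e:1, f:-2; rest ⊤}  OUT={b:3, d:2, e:1, f:2; rest ⊤}

Merge at B2: IN[B2] = OUT[B0] ⊔ OUT[B1] = {a: ⊤, b: ⊤, c: ⊤, d: 3, e: ⊤, f: ⊤}
Applying B2's transfer function to that IN value gives OUT[B2] (row B2 above).

Answer: {a: ⊤, b: ⊤, c: ⊤, d: 3, e: -3, f: ⊤}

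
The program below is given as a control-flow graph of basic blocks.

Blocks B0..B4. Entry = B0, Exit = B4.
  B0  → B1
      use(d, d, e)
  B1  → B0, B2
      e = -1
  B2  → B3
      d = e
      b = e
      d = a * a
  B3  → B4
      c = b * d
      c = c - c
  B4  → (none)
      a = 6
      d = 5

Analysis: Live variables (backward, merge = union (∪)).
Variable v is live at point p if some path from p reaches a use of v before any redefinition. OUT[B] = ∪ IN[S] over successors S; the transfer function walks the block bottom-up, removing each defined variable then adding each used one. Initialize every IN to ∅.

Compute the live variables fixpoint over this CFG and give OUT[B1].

Fixpoint table:
  B0:   IN={a, d, e}   OUT={a, d}
  B1:   IN={a, d}   OUT={a, d, e}
  B2:   IN={a, e}   OUT={b, d}
  B3:   IN={b, d}   OUT={}
  B4:   IN={}   OUT={}

Merge at B1: OUT[B1] = IN[B0] ⊔ IN[B2] = {a, d, e}

Answer: {a, d, e}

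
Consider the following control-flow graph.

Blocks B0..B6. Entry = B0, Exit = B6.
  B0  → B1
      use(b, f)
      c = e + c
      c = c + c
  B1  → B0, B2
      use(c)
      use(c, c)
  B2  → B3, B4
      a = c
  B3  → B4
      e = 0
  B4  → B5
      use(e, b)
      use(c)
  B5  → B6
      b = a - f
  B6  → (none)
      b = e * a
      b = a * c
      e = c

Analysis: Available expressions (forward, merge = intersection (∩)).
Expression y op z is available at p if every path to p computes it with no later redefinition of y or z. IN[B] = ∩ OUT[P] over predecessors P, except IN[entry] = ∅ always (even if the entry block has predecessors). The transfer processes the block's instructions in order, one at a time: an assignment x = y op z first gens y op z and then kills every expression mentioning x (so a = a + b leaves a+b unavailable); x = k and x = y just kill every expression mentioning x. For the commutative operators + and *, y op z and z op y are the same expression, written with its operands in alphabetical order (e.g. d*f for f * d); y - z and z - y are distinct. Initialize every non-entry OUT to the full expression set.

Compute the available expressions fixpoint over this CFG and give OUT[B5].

Answer: {a-f}

Working:
Converged values:
  B0: | IN={} | OUT={}
  B1: | IN={} | OUT={}
  B2: | IN={} | OUT={}
  B3: | IN={} | OUT={}
  B4: | IN={} | OUT={}
  B5: | IN={} | OUT={a-f}
  B6: | IN={a-f} | OUT={a*c, a-f}

Merge at B5: IN[B5] = OUT[B4] = {}
Applying B5's transfer function to that IN value gives OUT[B5] (row B5 above).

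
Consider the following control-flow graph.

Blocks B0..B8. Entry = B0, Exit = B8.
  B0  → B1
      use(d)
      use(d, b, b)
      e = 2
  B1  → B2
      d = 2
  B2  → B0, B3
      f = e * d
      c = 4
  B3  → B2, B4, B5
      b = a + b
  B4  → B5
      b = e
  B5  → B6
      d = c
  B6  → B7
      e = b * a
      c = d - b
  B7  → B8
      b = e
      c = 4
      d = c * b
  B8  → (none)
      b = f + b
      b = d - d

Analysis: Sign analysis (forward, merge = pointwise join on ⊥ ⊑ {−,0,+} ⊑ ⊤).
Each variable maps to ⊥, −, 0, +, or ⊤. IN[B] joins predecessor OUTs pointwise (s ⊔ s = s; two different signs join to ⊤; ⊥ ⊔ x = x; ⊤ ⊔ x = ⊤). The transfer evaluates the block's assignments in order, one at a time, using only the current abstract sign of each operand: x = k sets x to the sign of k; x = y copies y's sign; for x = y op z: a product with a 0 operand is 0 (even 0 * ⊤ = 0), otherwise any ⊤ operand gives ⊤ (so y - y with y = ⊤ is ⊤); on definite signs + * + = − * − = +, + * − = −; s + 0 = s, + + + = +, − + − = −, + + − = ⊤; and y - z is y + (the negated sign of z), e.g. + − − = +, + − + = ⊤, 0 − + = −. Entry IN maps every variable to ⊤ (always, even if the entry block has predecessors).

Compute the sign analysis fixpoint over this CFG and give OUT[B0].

Converged values:
  B0: | IN=(all ⊤) | OUT={e:+; rest ⊤}
  B1: | IN={e:+; rest ⊤} | OUT={d:+, e:+; rest ⊤}
  B2: | IN={d:+, e:+; rest ⊤} | OUT={c:+, d:+, e:+, f:+; rest ⊤}
  B3: | IN={c:+, d:+, e:+, f:+; rest ⊤} | OUT={c:+, d:+, e:+, f:+; rest ⊤}
  B4: | IN={c:+, d:+, e:+, f:+; rest ⊤} | OUT={b:+, c:+, d:+, e:+, f:+; rest ⊤}
  B5: | IN={c:+, d:+, e:+, f:+; rest ⊤} | OUT={c:+, d:+, e:+, f:+; rest ⊤}
  B6: | IN={c:+, d:+, e:+, f:+; rest ⊤} | OUT={d:+, f:+; rest ⊤}
  B7: | IN={d:+, f:+; rest ⊤} | OUT={c:+, f:+; rest ⊤}
  B8: | IN={c:+, f:+; rest ⊤} | OUT={c:+, f:+; rest ⊤}

Merge at B0 (entry node, so the boundary value (all ⊤) is joined with the incoming edge(s)): IN[B0] = (all ⊤) ⊔ OUT[B2] = {a: ⊤, b: ⊤, c: ⊤, d: ⊤, e: ⊤, f: ⊤}
Applying B0's transfer function to that IN value gives OUT[B0] (row B0 above).

Answer: {a: ⊤, b: ⊤, c: ⊤, d: ⊤, e: +, f: ⊤}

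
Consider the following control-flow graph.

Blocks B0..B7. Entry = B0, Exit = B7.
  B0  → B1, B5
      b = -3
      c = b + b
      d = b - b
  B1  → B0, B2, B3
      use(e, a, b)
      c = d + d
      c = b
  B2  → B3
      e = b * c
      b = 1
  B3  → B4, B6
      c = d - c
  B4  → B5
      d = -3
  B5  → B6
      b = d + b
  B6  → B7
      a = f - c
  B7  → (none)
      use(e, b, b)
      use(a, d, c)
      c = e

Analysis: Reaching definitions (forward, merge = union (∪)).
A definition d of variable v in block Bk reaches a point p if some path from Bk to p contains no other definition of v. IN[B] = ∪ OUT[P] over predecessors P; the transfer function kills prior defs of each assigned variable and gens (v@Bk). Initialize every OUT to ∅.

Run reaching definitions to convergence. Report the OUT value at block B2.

Fixpoint table:
  B0:  IN={b@B0, c@B1, d@B0}  OUT={b@B0, c@B0, d@B0}
  B1:  IN={b@B0, c@B0, d@B0}  OUT={b@B0, c@B1, d@B0}
  B2:  IN={b@B0, c@B1, d@B0}  OUT={b@B2, c@B1, d@B0, e@B2}
  B3:  IN={b@B0, b@B2, c@B1, d@B0, e@B2}  OUT={b@B0, b@B2, c@B3, d@B0, e@B2}
  B4:  IN={b@B0, b@B2, c@B3, d@B0, e@B2}  OUT={b@B0, b@B2, c@B3, d@B4, e@B2}
  B5:  IN={b@B0, b@B2, c@B0, c@B3, d@B0, d@B4, e@B2}  OUT={b@B5, c@B0, c@B3, d@B0, d@B4, e@B2}
  B6:  IN={b@B0, b@B2, b@B5, c@B0, c@B3, d@B0, d@B4, e@B2}  OUT={a@B6, b@B0, b@B2, b@B5, c@B0, c@B3, d@B0, d@B4, e@B2}
  B7:  IN={a@B6, b@B0, b@B2, b@B5, c@B0, c@B3, d@B0, d@B4, e@B2}  OUT={a@B6, b@B0, b@B2, b@B5, c@B7, d@B0, d@B4, e@B2}

Merge at B2: IN[B2] = OUT[B1] = {b@B0, c@B1, d@B0}
Applying B2's transfer function to that IN value gives OUT[B2] (row B2 above).

Answer: {b@B2, c@B1, d@B0, e@B2}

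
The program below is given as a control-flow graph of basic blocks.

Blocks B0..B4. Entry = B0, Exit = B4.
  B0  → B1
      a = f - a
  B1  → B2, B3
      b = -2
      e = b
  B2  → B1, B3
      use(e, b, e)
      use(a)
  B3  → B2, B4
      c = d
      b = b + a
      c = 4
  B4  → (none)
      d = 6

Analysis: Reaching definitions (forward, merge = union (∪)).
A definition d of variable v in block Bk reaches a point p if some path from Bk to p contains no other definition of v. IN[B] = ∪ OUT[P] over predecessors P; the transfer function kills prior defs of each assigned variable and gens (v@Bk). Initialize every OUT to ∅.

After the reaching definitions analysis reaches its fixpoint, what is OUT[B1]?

Answer: {a@B0, b@B1, c@B3, e@B1}

Trace:
Converged values:
  B0: | IN={} | OUT={a@B0}
  B1: | IN={a@B0, b@B1, b@B3, c@B3, e@B1} | OUT={a@B0, b@B1, c@B3, e@B1}
  B2: | IN={a@B0, b@B1, b@B3, c@B3, e@B1} | OUT={a@B0, b@B1, b@B3, c@B3, e@B1}
  B3: | IN={a@B0, b@B1, b@B3, c@B3, e@B1} | OUT={a@B0, b@B3, c@B3, e@B1}
  B4: | IN={a@B0, b@B3, c@B3, e@B1} | OUT={a@B0, b@B3, c@B3, d@B4, e@B1}

Merge at B1: IN[B1] = OUT[B0] ⊔ OUT[B2] = {a@B0, b@B1, b@B3, c@B3, e@B1}
Applying B1's transfer function to that IN value gives OUT[B1] (row B1 above).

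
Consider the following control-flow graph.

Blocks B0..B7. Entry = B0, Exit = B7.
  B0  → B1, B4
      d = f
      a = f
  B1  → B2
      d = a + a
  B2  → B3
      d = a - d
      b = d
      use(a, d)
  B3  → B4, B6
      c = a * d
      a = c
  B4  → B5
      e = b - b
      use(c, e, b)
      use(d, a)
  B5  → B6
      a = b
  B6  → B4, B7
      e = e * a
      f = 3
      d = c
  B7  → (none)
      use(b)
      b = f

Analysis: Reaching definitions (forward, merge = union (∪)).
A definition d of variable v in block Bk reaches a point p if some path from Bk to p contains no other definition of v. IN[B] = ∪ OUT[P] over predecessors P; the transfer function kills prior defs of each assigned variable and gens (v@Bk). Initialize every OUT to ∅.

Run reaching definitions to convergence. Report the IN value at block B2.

Answer: {a@B0, d@B1}

Working:
Converged values:
  B0:   IN={}   OUT={a@B0, d@B0}
  B1:   IN={a@B0, d@B0}   OUT={a@B0, d@B1}
  B2:   IN={a@B0, d@B1}   OUT={a@B0, b@B2, d@B2}
  B3:   IN={a@B0, b@B2, d@B2}   OUT={a@B3, b@B2, c@B3, d@B2}
  B4:   IN={a@B0, a@B3, a@B5, b@B2, c@B3, d@B0, d@B2, d@B6, e@B6, f@B6}   OUT={a@B0, a@B3, a@B5, b@B2, c@B3, d@B0, d@B2, d@B6, e@B4, f@B6}
  B5:   IN={a@B0, a@B3, a@B5, b@B2, c@B3, d@B0, d@B2, d@B6, e@B4, f@B6}   OUT={a@B5, b@B2, c@B3, d@B0, d@B2, d@B6, e@B4, f@B6}
  B6:   IN={a@B3, a@B5, b@B2, c@B3, d@B0, d@B2, d@B6, e@B4, f@B6}   OUT={a@B3, a@B5, b@B2, c@B3, d@B6, e@B6, f@B6}
  B7:   IN={a@B3, a@B5, b@B2, c@B3, d@B6, e@B6, f@B6}   OUT={a@B3, a@B5, b@B7, c@B3, d@B6, e@B6, f@B6}

Merge at B2: IN[B2] = OUT[B1] = {a@B0, d@B1}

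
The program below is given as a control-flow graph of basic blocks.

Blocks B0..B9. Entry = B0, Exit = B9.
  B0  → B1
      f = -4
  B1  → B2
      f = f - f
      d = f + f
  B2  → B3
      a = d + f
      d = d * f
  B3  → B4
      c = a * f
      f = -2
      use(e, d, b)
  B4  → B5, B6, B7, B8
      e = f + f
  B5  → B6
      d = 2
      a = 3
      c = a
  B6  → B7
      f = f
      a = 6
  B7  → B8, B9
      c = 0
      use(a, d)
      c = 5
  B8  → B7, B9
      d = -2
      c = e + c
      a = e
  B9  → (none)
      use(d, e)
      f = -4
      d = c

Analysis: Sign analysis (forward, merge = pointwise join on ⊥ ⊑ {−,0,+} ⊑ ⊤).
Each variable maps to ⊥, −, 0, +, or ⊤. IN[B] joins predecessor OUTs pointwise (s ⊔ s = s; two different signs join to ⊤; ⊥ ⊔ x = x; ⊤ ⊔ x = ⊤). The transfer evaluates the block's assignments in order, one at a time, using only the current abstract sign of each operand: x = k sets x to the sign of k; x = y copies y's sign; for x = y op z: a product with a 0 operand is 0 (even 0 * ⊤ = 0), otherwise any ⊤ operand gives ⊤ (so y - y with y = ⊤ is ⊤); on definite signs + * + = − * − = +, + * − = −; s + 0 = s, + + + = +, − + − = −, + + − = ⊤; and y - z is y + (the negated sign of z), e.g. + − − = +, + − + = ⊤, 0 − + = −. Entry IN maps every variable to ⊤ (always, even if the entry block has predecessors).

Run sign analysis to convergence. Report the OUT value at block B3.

Answer: {a: ⊤, b: ⊤, c: ⊤, d: ⊤, e: ⊤, f: -}

Trace:
Converged values:
  B0:  IN=(all ⊤)  OUT={f:-; rest ⊤}
  B1:  IN={f:-; rest ⊤}  OUT=(all ⊤)
  B2:  IN=(all ⊤)  OUT=(all ⊤)
  B3:  IN=(all ⊤)  OUT={f:-; rest ⊤}
  B4:  IN={f:-; rest ⊤}  OUT={e:-, f:-; rest ⊤}
  B5:  IN={e:-, f:-; rest ⊤}  OUT={a:+, c:+, d:+, e:-, f:-; rest ⊤}
  B6:  IN={e:-, f:-; rest ⊤}  OUT={a:+, e:-, f:-; rest ⊤}
  B7:  IN={e:-, f:-; rest ⊤}  OUT={c:+, e:-, f:-; rest ⊤}
  B8:  IN={e:-, f:-; rest ⊤}  OUT={a:-, d:-, e:-, f:-; rest ⊤}
  B9:  IN={e:-, f:-; rest ⊤}  OUT={e:-, f:-; rest ⊤}

Merge at B3: IN[B3] = OUT[B2] = {a: ⊤, b: ⊤, c: ⊤, d: ⊤, e: ⊤, f: ⊤}
Applying B3's transfer function to that IN value gives OUT[B3] (row B3 above).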